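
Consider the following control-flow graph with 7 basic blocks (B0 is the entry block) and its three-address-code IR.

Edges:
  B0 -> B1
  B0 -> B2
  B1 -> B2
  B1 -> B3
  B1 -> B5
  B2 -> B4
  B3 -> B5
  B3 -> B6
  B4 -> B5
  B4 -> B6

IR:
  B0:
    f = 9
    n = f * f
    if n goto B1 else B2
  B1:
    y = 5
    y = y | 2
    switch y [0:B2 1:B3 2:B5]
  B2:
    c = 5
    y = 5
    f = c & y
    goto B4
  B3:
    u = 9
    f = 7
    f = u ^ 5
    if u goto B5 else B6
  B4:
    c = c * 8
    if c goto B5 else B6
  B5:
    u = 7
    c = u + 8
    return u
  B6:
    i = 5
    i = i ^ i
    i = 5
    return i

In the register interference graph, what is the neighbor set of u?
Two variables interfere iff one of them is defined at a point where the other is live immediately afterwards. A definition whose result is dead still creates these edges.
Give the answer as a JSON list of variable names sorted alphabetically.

Block summaries:
  B0: def={f,n} ue=∅
  B1: def={y} ue=∅
  B2: def={c,f,y} ue=∅
  B3: def={f,u} ue=∅
  B4: def={c} ue={c}
  B5: def={c,u} ue=∅
  B6: def={i} ue=∅

Backward fixpoint:
  live B0: ∅→∅
  live B1: ∅→∅
  live B2: ∅→{c}
  live B3: ∅→∅
  live B4: {c}→∅
  live B5: ∅→∅
  live B6: ∅→∅

Interfere edges:
  c↔{f,u,y}
  f↔{c,u}
  i↔∅
  n↔∅
  u↔{c,f}
  y↔{c}

N(u) = ["c", "f"]

Answer: ["c", "f"]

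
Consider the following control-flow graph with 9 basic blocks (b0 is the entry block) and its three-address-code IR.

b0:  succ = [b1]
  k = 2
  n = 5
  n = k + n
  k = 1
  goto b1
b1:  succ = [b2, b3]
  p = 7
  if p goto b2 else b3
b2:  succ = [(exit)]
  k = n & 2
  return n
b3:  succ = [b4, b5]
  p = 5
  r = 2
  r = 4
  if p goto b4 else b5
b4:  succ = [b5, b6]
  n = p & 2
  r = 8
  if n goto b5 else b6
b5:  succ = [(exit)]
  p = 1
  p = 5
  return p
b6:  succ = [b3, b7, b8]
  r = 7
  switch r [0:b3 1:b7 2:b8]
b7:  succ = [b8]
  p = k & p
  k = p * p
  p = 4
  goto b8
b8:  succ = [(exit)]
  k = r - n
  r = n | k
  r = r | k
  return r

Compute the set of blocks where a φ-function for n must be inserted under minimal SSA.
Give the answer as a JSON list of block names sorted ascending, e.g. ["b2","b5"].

Answer: ["b3", "b5"]

Working:
idom tree: b1←b0 b2←b1 b3←b1 b4←b3 b5←b3 b6←b4 b7←b6 b8←b6
Join-block Dom:
  b3: preds {b1,b6}: {b0,b1} ∩ {b0,b1,b3,b4,b6} = {b0,b1}; idom=b1
  b5: preds {b3,b4}: {b0,b1,b3} ∩ {b0,b1,b3,b4} = {b0,b1,b3}; idom=b3
  b8: preds {b6,b7}: {b0,b1,b3,b4,b6} ∩ {b0,b1,b3,b4,b6,b7} = {b0,b1,b3,b4,b6}; idom=b6

DF walk-up:
  join b3 pred b1: · stop@b1
  join b3 pred b6: b6→b4→b3 stop@b1
  join b5 pred b3: · stop@b3
  join b5 pred b4: b4 stop@b3
  join b8 pred b6: · stop@b6
  join b8 pred b7: b7 stop@b6
  b0 → ∅
  b1 → ∅
  b2 → ∅
  b3 → {b3}
  b4 → {b3,b5}
  b5 → ∅
  b6 → {b3}
  b7 → {b8}
  b8 → ∅

φ for n: defs {b0,b4}
  DF⁺ = {b3,b5}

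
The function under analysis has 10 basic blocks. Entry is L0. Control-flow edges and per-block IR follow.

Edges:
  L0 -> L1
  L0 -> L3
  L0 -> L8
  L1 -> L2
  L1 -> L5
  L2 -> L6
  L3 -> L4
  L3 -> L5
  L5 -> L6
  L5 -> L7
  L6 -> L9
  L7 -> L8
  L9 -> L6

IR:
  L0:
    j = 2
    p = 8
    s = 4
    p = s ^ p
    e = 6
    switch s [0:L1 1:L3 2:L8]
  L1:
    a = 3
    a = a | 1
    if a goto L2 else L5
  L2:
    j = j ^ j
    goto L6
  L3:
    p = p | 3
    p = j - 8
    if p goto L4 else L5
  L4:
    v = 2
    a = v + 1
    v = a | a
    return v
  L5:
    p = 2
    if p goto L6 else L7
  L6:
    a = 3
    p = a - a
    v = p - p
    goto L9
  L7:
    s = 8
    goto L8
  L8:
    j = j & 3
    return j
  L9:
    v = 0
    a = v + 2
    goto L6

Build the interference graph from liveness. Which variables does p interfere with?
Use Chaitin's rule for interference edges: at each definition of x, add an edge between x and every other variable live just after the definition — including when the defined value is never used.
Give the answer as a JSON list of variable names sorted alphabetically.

Answer: ["e", "j", "s"]

Derivation:
def/use:
  L0: def={e,j,p,s} ue=∅
  L1: def={a} ue=∅
  L2: def={j} ue={j}
  L3: def={p} ue={j,p}
  L4: def={a,v} ue=∅
  L5: def={p} ue=∅
  L6: def={a,p,v} ue=∅
  L7: def={s} ue=∅
  L8: def={j} ue={j}
  L9: def={a,v} ue=∅

Liveness:
  L0 li=∅ lo={j,p}
  L1 li={j} lo={j}
  L2 li={j} lo=∅
  L3 li={j,p} lo={j}
  L4 li=∅ lo=∅
  L5 li={j} lo={j}
  L6 li=∅ lo=∅
  L7 li={j} lo={j}
  L8 li={j} lo=∅
  L9 li=∅ lo=∅

Interference:
  a — {j}
  e — {j,p,s}
  j — {a,e,p,s}
  p — {e,j,s}
  s — {e,j,p}
  v — ∅

N(p) = ["e", "j", "s"]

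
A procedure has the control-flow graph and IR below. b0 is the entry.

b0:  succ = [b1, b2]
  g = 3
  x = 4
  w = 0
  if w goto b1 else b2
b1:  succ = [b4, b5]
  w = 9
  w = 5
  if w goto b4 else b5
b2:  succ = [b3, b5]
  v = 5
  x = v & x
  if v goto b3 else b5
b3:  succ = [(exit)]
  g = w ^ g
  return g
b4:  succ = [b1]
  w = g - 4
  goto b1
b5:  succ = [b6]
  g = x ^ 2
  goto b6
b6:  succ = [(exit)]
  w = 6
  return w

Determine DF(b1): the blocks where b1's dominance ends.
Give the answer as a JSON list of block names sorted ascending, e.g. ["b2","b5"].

Answer: ["b1", "b5"]

Analysis:
idom tree: b1←b0 b2←b0 b3←b2 b4←b1 b5←b0 b6←b5
Dom∩ at merges:
  b1: preds {b0,b4}: {b0} ∩ {b0,b1,b4} = {b0}; idom=b0
  b5: preds {b1,b2}: {b0,b1} ∩ {b0,b2} = {b0}; idom=b0

Frontier:
  join b1 pred b0: · stop@b0
  join b1 pred b4: b4→b1 stop@b0
  join b5 pred b1: b1 stop@b0
  join b5 pred b2: b2 stop@b0
  DF(b0)=∅
  DF(b1)={b1,b5}
  DF(b2)={b5}
  DF(b3)=∅
  DF(b4)={b1}
  DF(b5)=∅
  DF(b6)=∅

DF(b1) = ["b1", "b5"]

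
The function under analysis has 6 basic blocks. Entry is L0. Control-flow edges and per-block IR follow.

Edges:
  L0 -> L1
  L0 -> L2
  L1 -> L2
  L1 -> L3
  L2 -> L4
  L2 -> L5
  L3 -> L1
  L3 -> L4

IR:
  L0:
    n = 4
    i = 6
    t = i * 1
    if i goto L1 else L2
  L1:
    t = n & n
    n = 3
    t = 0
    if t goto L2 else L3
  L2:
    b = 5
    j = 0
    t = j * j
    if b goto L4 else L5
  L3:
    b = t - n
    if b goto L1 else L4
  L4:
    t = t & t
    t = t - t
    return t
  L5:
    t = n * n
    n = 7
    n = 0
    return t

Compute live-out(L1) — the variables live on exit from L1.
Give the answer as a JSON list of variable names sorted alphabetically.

def/use:
  L0: def={i,n,t} ue=∅
  L1: def={n,t} ue={n}
  L2: def={b,j,t} ue=∅
  L3: def={b} ue={n,t}
  L4: def={t} ue={t}
  L5: def={n,t} ue={n}

Liveness:
  L0: in=∅ out={n}
  L1: in={n} out={n,t}
  L2: in={n} out={n,t}
  L3: in={n,t} out={n,t}
  L4: in={t} out=∅
  L5: in={n} out=∅

live-out(L1) = ["n", "t"]

Answer: ["n", "t"]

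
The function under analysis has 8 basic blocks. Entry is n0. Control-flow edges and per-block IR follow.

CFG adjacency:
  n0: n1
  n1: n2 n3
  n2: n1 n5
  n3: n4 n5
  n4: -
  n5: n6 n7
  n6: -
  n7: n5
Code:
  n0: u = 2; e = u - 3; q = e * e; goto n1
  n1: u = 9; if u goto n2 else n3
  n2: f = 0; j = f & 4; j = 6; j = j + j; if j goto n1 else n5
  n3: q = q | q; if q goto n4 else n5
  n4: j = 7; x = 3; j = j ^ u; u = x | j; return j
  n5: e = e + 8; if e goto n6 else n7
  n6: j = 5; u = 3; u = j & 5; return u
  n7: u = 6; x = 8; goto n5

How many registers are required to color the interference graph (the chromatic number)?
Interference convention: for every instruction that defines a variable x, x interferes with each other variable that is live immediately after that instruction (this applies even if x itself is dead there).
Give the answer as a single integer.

Answer: 4

Working:
def/use:
  n0: {e,q,u} / ∅
  n1: {u} / ∅
  n2: {f,j} / ∅
  n3: {q} / {q}
  n4: {j,u,x} / {u}
  n5: {e} / {e}
  n6: {j,u} / ∅
  n7: {u,x} / ∅

Liveness:
  live n0: ∅→{e,q}
  live n1: {e,q}→{e,q,u}
  live n2: {e,q}→{e,q}
  live n3: {e,q,u}→{e,u}
  live n4: {u}→∅
  live n5: {e}→{e}
  live n6: ∅→∅
  live n7: {e}→{e}

Conflict graph:
  e↔{f,j,q,u,x}
  f↔{e,q}
  j↔{e,q,u,x}
  q↔{e,f,j,u}
  u↔{e,j,q,x}
  x↔{e,j,u}

Chromatic number:
  {e,j,q,u} pairwise interfere (4-clique) ⇒ χ ≥ 4
  assign e→R0 f→R1 j→R1 q→R2 u→R3 x→R2 — no edge inside a register ⇒ χ ≤ 4
  χ = 4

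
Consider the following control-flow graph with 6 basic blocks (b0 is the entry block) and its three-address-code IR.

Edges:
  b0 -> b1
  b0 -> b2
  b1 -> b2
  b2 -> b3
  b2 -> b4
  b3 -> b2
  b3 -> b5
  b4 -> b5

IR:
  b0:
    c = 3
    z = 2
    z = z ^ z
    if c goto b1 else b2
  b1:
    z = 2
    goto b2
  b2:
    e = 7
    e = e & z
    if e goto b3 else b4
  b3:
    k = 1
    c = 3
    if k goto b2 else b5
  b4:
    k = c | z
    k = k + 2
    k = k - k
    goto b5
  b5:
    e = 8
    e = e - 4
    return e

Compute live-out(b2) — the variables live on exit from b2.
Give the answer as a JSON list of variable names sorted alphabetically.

Answer: ["c", "z"]

Analysis:
Per-block:
  b0: {c,z} / ∅
  b1: {z} / ∅
  b2: {e} / {z}
  b3: {c,k} / ∅
  b4: {k} / {c,z}
  b5: {e} / ∅

Liveness:
  live b0: ∅→{c,z}
  live b1: {c}→{c,z}
  live b2: {c,z}→{c,z}
  live b3: {z}→{c,z}
  live b4: {c,z}→∅
  live b5: ∅→∅

live-out(b2) = ["c", "z"]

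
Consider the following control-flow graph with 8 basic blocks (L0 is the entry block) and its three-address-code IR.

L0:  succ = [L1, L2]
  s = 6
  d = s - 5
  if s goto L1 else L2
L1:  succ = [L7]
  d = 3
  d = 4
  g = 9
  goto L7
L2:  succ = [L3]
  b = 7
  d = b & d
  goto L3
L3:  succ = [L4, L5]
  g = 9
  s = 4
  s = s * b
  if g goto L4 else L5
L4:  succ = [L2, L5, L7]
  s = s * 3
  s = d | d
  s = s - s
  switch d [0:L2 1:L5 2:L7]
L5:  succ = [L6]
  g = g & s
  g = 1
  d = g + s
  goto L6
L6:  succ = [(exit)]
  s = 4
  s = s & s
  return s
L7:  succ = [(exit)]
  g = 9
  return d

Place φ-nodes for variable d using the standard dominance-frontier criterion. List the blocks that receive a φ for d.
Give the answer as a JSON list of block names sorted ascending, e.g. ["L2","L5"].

idom tree: L1←L0 L2←L0 L3←L2 L4←L3 L5←L3 L6←L5 L7←L0
Dom∩ at merges:
  L2: preds {L0,L4}: {L0} ∩ {L0,L2,L3,L4} = {L0}; idom=L0
  L5: preds {L3,L4}: {L0,L2,L3} ∩ {L0,L2,L3,L4} = {L0,L2,L3}; idom=L3
  L7: preds {L1,L4}: {L0,L1} ∩ {L0,L2,L3,L4} = {L0}; idom=L0

DF walk-up:
  L2←L0: walk · to L0
  L2←L4: walk L4→L3→L2 to L0
  L5←L3: walk · to L3
  L5←L4: walk L4 to L3
  L7←L1: walk L1 to L0
  L7←L4: walk L4→L3→L2 to L0
  L0: DF=∅
  L1: DF={L7}
  L2: DF={L2,L7}
  L3: DF={L2,L7}
  L4: DF={L2,L5,L7}
  L5: DF=∅
  L6: DF=∅
  L7: DF=∅

φ for d: defs {L0,L1,L2,L5}
  DF⁺ = {L2,L7}

Answer: ["L2", "L7"]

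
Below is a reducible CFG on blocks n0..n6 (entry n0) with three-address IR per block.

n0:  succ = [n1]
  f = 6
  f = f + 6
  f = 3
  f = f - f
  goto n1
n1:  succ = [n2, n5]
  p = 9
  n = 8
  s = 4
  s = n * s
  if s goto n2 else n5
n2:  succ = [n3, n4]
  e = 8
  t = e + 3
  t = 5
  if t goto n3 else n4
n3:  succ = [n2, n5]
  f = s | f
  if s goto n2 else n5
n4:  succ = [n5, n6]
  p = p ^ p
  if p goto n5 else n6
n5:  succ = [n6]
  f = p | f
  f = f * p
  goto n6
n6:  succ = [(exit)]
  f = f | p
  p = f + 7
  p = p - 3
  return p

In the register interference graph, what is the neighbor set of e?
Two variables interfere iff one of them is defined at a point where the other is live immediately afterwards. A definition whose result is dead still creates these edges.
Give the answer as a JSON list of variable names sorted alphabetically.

Answer: ["f", "p", "s"]

Derivation:
Per-block:
  n0: def={f} ue=∅
  n1: def={n,p,s} ue=∅
  n2: def={e,t} ue=∅
  n3: def={f} ue={f,s}
  n4: def={p} ue={p}
  n5: def={f} ue={f,p}
  n6: def={f,p} ue={f,p}

Liveness:
  n0: in=∅ out={f}
  n1: in={f} out={f,p,s}
  n2: in={f,p,s} out={f,p,s}
  n3: in={f,p,s} out={f,p,s}
  n4: in={f,p} out={f,p}
  n5: in={f,p} out={f,p}
  n6: in={f,p} out=∅

Interfere edges:
  e↔{f,p,s}
  f↔{e,n,p,s,t}
  n↔{f,p,s}
  p↔{e,f,n,s,t}
  s↔{e,f,n,p,t}
  t↔{f,p,s}

N(e) = ["f", "p", "s"]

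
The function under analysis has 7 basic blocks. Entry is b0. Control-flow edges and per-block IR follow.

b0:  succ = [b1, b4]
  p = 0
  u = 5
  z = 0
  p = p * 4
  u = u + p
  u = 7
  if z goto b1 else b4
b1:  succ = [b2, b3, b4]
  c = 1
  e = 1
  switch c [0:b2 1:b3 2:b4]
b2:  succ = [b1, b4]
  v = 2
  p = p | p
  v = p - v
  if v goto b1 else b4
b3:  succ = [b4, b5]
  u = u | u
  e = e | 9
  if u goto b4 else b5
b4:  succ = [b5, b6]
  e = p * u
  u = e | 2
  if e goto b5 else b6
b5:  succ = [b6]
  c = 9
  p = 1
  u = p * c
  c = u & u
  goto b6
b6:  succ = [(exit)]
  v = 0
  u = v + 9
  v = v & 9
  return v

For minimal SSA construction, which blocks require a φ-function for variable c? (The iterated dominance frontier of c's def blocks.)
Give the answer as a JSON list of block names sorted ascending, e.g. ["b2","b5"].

idom tree: b1←b0 b2←b1 b3←b1 b4←b0 b5←b0 b6←b0
Dom∩ at merges:
  b1: preds {b0,b2}: {b0} ∩ {b0,b1,b2} = {b0}; idom=b0
  b4: preds {b0,b1,b2,b3}: {b0} ∩ {b0,b1} ∩ {b0,b1,b2} ∩ {b0,b1,b3} = {b0}; idom=b0
  b5: preds {b3,b4}: {b0,b1,b3} ∩ {b0,b4} = {b0}; idom=b0
  b6: preds {b4,b5}: {b0,b4} ∩ {b0,b5} = {b0}; idom=b0

DF derivation:
  join b1 pred b0: · stop@b0
  join b1 pred b2: b2→b1 stop@b0
  join b4 pred b0: · stop@b0
  join b4 pred b1: b1 stop@b0
  join b4 pred b2: b2→b1 stop@b0
  join b4 pred b3: b3→b1 stop@b0
  join b5 pred b3: b3→b1 stop@b0
  join b5 pred b4: b4 stop@b0
  join b6 pred b4: b4 stop@b0
  join b6 pred b5: b5 stop@b0
  b0 → ∅
  b1 → {b1,b4,b5}
  b2 → {b1,b4}
  b3 → {b4,b5}
  b4 → {b5,b6}
  b5 → {b6}
  b6 → ∅

φ for c: defs {b1,b5}
  DF⁺ = {b1,b4,b5,b6}

Answer: ["b1", "b4", "b5", "b6"]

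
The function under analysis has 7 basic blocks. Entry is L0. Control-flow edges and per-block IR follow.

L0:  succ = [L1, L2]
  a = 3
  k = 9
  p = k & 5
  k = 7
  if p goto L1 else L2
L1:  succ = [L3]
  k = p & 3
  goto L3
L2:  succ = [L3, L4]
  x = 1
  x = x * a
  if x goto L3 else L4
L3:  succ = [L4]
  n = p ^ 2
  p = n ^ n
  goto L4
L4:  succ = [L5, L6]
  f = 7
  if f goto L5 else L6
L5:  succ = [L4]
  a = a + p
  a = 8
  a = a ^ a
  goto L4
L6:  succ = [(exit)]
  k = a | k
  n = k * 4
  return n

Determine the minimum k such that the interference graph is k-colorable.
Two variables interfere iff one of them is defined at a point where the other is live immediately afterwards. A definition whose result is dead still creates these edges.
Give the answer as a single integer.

Per-block:
  L0: def={a,k,p} ue=∅
  L1: def={k} ue={p}
  L2: def={x} ue={a}
  L3: def={n,p} ue={p}
  L4: def={f} ue=∅
  L5: def={a} ue={a,p}
  L6: def={k,n} ue={a,k}

Liveness:
  live L0: ∅→{a,k,p}
  live L1: {a,p}→{a,k,p}
  live L2: {a,k,p}→{a,k,p}
  live L3: {a,k,p}→{a,k,p}
  live L4: {a,k,p}→{a,k,p}
  live L5: {a,k,p}→{a,k,p}
  live L6: {a,k}→∅

Interfere edges:
  a — {f,k,n,p,x}
  f — {a,k,p}
  k — {a,f,n,p,x}
  n — {a,k}
  p — {a,f,k,x}
  x — {a,k,p}

Registers:
  {a,f,k,p} pairwise interfere (4-clique) ⇒ χ ≥ 4
  assign a→r0 f→r3 k→r1 n→r2 p→r2 x→r3 — no edge inside a register ⇒ χ ≤ 4
  χ = 4

Answer: 4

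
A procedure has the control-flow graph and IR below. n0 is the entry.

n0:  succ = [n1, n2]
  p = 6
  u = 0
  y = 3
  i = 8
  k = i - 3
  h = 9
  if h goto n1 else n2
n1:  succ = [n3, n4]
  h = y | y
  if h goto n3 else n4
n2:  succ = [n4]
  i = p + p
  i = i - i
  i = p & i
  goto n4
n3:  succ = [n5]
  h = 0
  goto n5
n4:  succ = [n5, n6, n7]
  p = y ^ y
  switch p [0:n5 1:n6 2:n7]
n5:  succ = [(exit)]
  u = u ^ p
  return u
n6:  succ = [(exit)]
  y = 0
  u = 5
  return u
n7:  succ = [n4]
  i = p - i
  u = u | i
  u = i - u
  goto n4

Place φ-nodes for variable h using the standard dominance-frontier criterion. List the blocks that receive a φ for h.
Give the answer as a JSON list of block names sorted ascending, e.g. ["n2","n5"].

idom tree: n1←n0 n2←n0 n3←n1 n4←n0 n5←n0 n6←n4 n7←n4
Dom∩ at merges:
  n4: preds {n1,n2,n7}: {n0,n1} ∩ {n0,n2} ∩ {n0,n4,n7} = {n0}; idom=n0
  n5: preds {n3,n4}: {n0,n1,n3} ∩ {n0,n4} = {n0}; idom=n0

Frontier:
  n4←n1: walk n1 to n0
  n4←n2: walk n2 to n0
  n4←n7: walk n7→n4 to n0
  n5←n3: walk n3→n1 to n0
  n5←n4: walk n4 to n0
  n0 → ∅
  n1 → {n4,n5}
  n2 → {n4}
  n3 → {n5}
  n4 → {n4,n5}
  n5 → ∅
  n6 → ∅
  n7 → {n4}

φ for h: defs {n0,n1,n3}
  DF⁺ = {n4,n5}

Answer: ["n4", "n5"]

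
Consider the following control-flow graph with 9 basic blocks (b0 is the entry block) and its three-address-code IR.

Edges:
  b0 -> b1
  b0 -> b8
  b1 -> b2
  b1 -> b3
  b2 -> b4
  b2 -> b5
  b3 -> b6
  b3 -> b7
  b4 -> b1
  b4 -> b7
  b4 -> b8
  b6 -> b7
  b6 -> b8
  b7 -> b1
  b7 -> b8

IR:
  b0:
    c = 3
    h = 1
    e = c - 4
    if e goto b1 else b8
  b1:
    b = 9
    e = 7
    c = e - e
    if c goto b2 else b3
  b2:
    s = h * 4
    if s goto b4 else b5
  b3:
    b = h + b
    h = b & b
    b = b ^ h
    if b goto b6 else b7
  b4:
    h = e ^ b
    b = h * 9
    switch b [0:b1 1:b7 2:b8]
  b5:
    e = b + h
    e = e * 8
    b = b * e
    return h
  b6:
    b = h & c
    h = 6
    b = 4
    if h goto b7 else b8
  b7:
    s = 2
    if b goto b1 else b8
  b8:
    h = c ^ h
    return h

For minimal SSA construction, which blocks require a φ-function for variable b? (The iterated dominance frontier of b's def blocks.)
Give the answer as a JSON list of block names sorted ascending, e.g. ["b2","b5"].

Answer: ["b1", "b7", "b8"]

Working:
idom tree: b1←b0 b2←b1 b3←b1 b4←b2 b5←b2 b6←b3 b7←b1 b8←b0
Dom at joins:
  b1: preds {b0,b4,b7}: {b0} ∩ {b0,b1,b2,b4} ∩ {b0,b1,b7} = {b0}; idom=b0
  b7: preds {b3,b4,b6}: {b0,b1,b3} ∩ {b0,b1,b2,b4} ∩ {b0,b1,b3,b6} = {b0,b1}; idom=b1
  b8: preds {b0,b4,b6,b7}: {b0} ∩ {b0,b1,b2,b4} ∩ {b0,b1,b3,b6} ∩ {b0,b1,b7} = {b0}; idom=b0

DF derivation:
  join b1 pred b0: · stop@b0
  join b1 pred b4: b4→b2→b1 stop@b0
  join b1 pred b7: b7→b1 stop@b0
  join b7 pred b3: b3 stop@b1
  join b7 pred b4: b4→b2 stop@b1
  join b7 pred b6: b6→b3 stop@b1
  join b8 pred b0: · stop@b0
  join b8 pred b4: b4→b2→b1 stop@b0
  join b8 pred b6: b6→b3→b1 stop@b0
  join b8 pred b7: b7→b1 stop@b0
  b0: DF=∅
  b1: DF={b1,b8}
  b2: DF={b1,b7,b8}
  b3: DF={b7,b8}
  b4: DF={b1,b7,b8}
  b5: DF=∅
  b6: DF={b7,b8}
  b7: DF={b1,b8}
  b8: DF=∅

φ for b: defs {b1,b3,b4,b5,b6}
  DF⁺ = {b1,b7,b8}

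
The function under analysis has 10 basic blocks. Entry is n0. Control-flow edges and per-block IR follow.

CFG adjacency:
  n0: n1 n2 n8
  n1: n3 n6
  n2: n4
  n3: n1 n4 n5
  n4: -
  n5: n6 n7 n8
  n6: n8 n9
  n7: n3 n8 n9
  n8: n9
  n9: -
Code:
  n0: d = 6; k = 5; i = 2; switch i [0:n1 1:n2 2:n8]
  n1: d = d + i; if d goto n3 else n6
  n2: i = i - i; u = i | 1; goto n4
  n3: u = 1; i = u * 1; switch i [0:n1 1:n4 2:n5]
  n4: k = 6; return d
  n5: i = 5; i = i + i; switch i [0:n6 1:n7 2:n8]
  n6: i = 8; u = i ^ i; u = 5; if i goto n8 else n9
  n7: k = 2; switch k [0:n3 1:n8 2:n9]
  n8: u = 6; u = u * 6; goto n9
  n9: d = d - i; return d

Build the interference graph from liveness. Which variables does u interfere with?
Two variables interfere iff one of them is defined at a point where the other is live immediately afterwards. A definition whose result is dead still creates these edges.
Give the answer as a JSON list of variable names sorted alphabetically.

Answer: ["d", "i"]

Working:
Per-block:
  n0: {d,i,k} / ∅
  n1: {d} / {d,i}
  n2: {i,u} / {i}
  n3: {i,u} / ∅
  n4: {k} / {d}
  n5: {i} / ∅
  n6: {i,u} / ∅
  n7: {k} / ∅
  n8: {u} / ∅
  n9: {d} / {d,i}

Liveness:
  n0 li=∅ lo={d,i}
  n1 li={d,i} lo={d}
  n2 li={d,i} lo={d}
  n3 li={d} lo={d,i}
  n4 li={d} lo=∅
  n5 li={d} lo={d,i}
  n6 li={d} lo={d,i}
  n7 li={d,i} lo={d,i}
  n8 li={d,i} lo={d,i}
  n9 li={d,i} lo=∅

Conflict graph:
  d↔{i,k,u}
  i↔{d,k,u}
  k↔{d,i}
  u↔{d,i}

N(u) = ["d", "i"]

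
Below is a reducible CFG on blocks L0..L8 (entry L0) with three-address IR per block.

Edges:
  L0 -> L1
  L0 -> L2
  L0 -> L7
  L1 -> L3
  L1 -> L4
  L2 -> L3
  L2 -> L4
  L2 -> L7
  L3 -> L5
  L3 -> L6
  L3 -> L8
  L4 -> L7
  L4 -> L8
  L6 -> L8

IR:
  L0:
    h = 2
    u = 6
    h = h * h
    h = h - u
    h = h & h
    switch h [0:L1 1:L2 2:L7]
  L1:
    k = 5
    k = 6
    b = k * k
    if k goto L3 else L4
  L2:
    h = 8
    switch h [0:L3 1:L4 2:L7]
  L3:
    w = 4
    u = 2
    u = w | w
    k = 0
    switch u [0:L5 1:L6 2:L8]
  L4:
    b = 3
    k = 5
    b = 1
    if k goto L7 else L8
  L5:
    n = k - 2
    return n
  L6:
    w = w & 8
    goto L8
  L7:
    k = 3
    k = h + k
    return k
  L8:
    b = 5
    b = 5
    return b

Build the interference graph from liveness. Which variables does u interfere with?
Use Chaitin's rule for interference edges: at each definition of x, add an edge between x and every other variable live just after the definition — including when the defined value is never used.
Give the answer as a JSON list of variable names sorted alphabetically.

Block summaries:
  L0: def={h,u} ue=∅
  L1: def={b,k} ue=∅
  L2: def={h} ue=∅
  L3: def={k,u,w} ue=∅
  L4: def={b,k} ue=∅
  L5: def={n} ue={k}
  L6: def={w} ue={w}
  L7: def={k} ue={h}
  L8: def={b} ue=∅

Liveness:
  L0 li=∅ lo={h}
  L1 li={h} lo={h}
  L2 li=∅ lo={h}
  L3 li=∅ lo={k,w}
  L4 li={h} lo={h}
  L5 li={k} lo=∅
  L6 li={w} lo=∅
  L7 li={h} lo=∅
  L8 li=∅ lo=∅

Interference:
  b↔{h,k}
  h↔{b,k,u}
  k↔{b,h,u,w}
  n↔∅
  u↔{h,k,w}
  w↔{k,u}

N(u) = ["h", "k", "w"]

Answer: ["h", "k", "w"]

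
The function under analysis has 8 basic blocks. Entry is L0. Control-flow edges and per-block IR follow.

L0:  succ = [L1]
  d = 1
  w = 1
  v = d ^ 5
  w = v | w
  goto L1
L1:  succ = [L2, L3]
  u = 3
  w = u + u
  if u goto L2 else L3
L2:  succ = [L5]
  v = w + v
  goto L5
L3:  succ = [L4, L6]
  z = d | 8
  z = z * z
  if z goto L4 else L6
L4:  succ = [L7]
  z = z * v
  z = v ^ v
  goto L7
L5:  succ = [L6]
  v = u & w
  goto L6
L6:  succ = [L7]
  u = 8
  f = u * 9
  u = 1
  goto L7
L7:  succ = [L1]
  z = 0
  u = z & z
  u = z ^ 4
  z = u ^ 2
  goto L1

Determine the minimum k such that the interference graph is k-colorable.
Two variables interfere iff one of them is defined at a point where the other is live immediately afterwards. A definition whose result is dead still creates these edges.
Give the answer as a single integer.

Answer: 4

Working:
def/use:
  L0: {d,v,w} / ∅
  L1: {u,w} / ∅
  L2: {v} / {v,w}
  L3: {z} / {d}
  L4: {z} / {v,z}
  L5: {v} / {u,w}
  L6: {f,u} / ∅
  L7: {u,z} / ∅

Backward fixpoint:
  live L0: ∅→{d,v}
  live L1: {d,v}→{d,u,v,w}
  live L2: {d,u,v,w}→{d,u,w}
  live L3: {d,v}→{d,v,z}
  live L4: {d,v,z}→{d,v}
  live L5: {d,u,w}→{d,v}
  live L6: {d,v}→{d,v}
  live L7: {d,v}→{d,v}

Interfere edges:
  d — {f,u,v,w,z}
  f — {d,v}
  u — {d,v,w,z}
  v — {d,f,u,w,z}
  w — {d,u,v}
  z — {d,u,v}

Chromatic number:
  clique {d,u,v,w} ⇒ need ≥ 4
  assign d→R0 f→R2 u→R2 v→R1 w→R3 z→R3 — no edge inside a register ⇒ χ ≤ 4
  χ = 4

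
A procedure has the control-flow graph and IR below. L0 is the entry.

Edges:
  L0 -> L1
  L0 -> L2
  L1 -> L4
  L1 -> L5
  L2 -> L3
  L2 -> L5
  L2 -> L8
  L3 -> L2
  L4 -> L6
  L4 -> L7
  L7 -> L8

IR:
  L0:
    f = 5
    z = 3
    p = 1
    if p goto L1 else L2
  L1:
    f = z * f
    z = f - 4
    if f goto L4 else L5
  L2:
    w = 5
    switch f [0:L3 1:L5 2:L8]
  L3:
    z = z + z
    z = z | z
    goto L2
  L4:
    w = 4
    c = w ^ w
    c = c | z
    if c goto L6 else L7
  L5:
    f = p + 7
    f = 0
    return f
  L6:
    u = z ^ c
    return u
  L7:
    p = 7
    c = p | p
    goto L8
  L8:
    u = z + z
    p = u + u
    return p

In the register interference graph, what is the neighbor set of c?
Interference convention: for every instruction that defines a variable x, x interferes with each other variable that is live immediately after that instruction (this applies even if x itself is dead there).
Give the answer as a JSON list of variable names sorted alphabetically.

Answer: ["z"]

Analysis:
Per-block:
  L0 def {f,p,z} use ∅
  L1 def {f,z} use {f,z}
  L2 def {w} use {f}
  L3 def {z} use {z}
  L4 def {c,w} use {z}
  L5 def {f} use {p}
  L6 def {u} use {c,z}
  L7 def {c,p} use ∅
  L8 def {p,u} use {z}

Backward fixpoint:
  L0 li=∅ lo={f,p,z}
  L1 li={f,p,z} lo={p,z}
  L2 li={f,p,z} lo={f,p,z}
  L3 li={f,p,z} lo={f,p,z}
  L4 li={z} lo={c,z}
  L5 li={p} lo=∅
  L6 li={c,z} lo=∅
  L7 li={z} lo={z}
  L8 li={z} lo=∅

Conflict graph:
  c — {z}
  f — {p,w,z}
  p — {f,w,z}
  u — ∅
  w — {f,p,z}
  z — {c,f,p,w}

N(c) = ["z"]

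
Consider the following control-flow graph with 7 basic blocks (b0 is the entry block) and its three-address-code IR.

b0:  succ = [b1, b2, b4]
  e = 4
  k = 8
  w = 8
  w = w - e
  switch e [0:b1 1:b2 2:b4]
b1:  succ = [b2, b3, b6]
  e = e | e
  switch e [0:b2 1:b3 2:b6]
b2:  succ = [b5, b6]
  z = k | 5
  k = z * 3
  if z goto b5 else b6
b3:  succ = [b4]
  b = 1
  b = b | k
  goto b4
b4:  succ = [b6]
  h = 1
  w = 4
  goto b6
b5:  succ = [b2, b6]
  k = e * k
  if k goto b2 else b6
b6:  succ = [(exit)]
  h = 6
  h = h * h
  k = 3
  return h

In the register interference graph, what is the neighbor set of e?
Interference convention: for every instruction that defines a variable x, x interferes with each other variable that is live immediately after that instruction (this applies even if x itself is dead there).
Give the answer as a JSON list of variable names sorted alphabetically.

Answer: ["k", "w", "z"]

Derivation:
Block summaries:
  b0 def {e,k,w} use ∅
  b1 def {e} use {e}
  b2 def {k,z} use {k}
  b3 def {b} use {k}
  b4 def {h,w} use ∅
  b5 def {k} use {e,k}
  b6 def {h,k} use ∅

Live sets:
  live b0: ∅→{e,k}
  live b1: {e,k}→{e,k}
  live b2: {e,k}→{e,k}
  live b3: {k}→∅
  live b4: ∅→∅
  live b5: {e,k}→{e,k}
  live b6: ∅→∅

Conflict graph:
  b↔{k}
  e↔{k,w,z}
  h↔{k}
  k↔{b,e,h,w,z}
  w↔{e,k}
  z↔{e,k}

N(e) = ["k", "w", "z"]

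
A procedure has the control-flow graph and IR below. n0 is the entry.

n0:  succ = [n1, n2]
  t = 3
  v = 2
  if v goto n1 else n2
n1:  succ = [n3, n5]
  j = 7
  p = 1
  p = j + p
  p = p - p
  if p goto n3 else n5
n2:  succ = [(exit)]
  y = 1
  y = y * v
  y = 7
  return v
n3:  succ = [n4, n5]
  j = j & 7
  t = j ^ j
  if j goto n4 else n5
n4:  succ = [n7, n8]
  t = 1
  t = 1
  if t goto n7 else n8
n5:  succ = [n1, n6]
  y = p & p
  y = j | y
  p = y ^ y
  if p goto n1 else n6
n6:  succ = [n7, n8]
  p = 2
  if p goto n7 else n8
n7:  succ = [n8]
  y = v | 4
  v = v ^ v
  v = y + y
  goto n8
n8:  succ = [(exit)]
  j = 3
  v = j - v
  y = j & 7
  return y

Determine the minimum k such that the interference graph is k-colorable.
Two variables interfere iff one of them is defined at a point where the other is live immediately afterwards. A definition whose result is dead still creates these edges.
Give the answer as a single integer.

Per-block:
  n0: def={t,v} ue=∅
  n1: def={j,p} ue=∅
  n2: def={y} ue={v}
  n3: def={j,t} ue={j}
  n4: def={t} ue=∅
  n5: def={p,y} ue={j,p}
  n6: def={p} ue=∅
  n7: def={v,y} ue={v}
  n8: def={j,v,y} ue={v}

Live sets:
  live n0: ∅→{v}
  live n1: {v}→{j,p,v}
  live n2: {v}→∅
  live n3: {j,p,v}→{j,p,v}
  live n4: {v}→{v}
  live n5: {j,p,v}→{v}
  live n6: {v}→{v}
  live n7: {v}→{v}
  live n8: {v}→∅

Interference:
  j↔{p,t,v,y}
  p↔{j,t,v}
  t↔{j,p,v}
  v↔{j,p,t,y}
  y↔{j,v}

Colouring:
  clique {j,p,t,v} ⇒ need ≥ 4
  assign j→R0 p→R2 t→R3 v→R1 y→R2 — no edge inside a register ⇒ χ ≤ 4
  χ = 4

Answer: 4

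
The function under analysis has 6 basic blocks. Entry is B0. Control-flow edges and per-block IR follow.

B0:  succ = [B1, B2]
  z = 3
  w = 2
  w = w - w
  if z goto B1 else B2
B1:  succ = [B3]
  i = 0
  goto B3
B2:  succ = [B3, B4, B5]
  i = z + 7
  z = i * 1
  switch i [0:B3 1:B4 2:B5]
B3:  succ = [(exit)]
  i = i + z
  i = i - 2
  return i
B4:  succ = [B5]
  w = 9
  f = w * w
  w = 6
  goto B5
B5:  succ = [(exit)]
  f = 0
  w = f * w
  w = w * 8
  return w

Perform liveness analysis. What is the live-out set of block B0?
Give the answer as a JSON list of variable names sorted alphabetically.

Answer: ["w", "z"]

Derivation:
Block summaries:
  B0: def={w,z} ue=∅
  B1: def={i} ue=∅
  B2: def={i,z} ue={z}
  B3: def={i} ue={i,z}
  B4: def={f,w} ue=∅
  B5: def={f,w} ue={w}

Liveness:
  B0 li=∅ lo={w,z}
  B1 li={z} lo={i,z}
  B2 li={w,z} lo={i,w,z}
  B3 li={i,z} lo=∅
  B4 li=∅ lo={w}
  B5 li={w} lo=∅

live-out(B0) = ["w", "z"]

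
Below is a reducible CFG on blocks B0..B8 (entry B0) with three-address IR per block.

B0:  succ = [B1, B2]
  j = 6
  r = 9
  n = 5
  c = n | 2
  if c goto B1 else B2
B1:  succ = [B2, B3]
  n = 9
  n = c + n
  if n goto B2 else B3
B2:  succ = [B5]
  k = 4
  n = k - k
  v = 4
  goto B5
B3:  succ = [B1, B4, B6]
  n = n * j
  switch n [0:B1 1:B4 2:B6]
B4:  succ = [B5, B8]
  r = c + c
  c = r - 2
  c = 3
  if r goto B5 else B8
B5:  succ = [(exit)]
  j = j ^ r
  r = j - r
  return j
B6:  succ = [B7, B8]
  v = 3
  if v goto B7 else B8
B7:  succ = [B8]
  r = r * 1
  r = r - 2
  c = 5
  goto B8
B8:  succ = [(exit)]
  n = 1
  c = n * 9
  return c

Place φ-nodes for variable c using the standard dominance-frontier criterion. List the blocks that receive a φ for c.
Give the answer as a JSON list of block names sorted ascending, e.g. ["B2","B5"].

Answer: ["B5", "B8"]

Derivation:
idom tree: B1←B0 B2←B0 B3←B1 B4←B3 B5←B0 B6←B3 B7←B6 B8←B3
Join-block Dom:
  B1: preds {B0,B3}: {B0} ∩ {B0,B1,B3} = {B0}; idom=B0
  B2: preds {B0,B1}: {B0} ∩ {B0,B1} = {B0}; idom=B0
  B5: preds {B2,B4}: {B0,B2} ∩ {B0,B1,B3,B4} = {B0}; idom=B0
  B8: preds {B4,B6,B7}: {B0,B1,B3,B4} ∩ {B0,B1,B3,B6} ∩ {B0,B1,B3,B6,B7} = {B0,B1,B3}; idom=B3

Frontier:
  join B1 pred B0: · stop@B0
  join B1 pred B3: B3→B1 stop@B0
  join B2 pred B0: · stop@B0
  join B2 pred B1: B1 stop@B0
  join B5 pred B2: B2 stop@B0
  join B5 pred B4: B4→B3→B1 stop@B0
  join B8 pred B4: B4 stop@B3
  join B8 pred B6: B6 stop@B3
  join B8 pred B7: B7→B6 stop@B3
  B0 → ∅
  B1 → {B1,B2,B5}
  B2 → {B5}
  B3 → {B1,B5}
  B4 → {B5,B8}
  B5 → ∅
  B6 → {B8}
  B7 → {B8}
  B8 → ∅

φ for c: defs {B0,B4,B7,B8}
  DF⁺ = {B5,B8}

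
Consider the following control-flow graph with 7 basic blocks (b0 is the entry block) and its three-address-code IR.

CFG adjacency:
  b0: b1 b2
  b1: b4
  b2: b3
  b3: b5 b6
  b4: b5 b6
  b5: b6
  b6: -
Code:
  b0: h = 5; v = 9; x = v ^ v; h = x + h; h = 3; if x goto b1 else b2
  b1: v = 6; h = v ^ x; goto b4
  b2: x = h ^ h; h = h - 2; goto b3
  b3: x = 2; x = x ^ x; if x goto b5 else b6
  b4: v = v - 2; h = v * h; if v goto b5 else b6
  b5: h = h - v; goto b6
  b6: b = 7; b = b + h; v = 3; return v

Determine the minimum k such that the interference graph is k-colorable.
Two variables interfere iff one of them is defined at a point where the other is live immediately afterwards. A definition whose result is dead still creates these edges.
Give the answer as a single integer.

def/use:
  b0: def={h,v,x} ue=∅
  b1: def={h,v} ue={x}
  b2: def={h,x} ue={h}
  b3: def={x} ue=∅
  b4: def={h,v} ue={h,v}
  b5: def={h} ue={h,v}
  b6: def={b,v} ue={h}

Backward fixpoint:
  b0 li=∅ lo={h,v,x}
  b1 li={x} lo={h,v}
  b2 li={h,v} lo={h,v}
  b3 li={h,v} lo={h,v}
  b4 li={h,v} lo={h,v}
  b5 li={h,v} lo={h}
  b6 li={h} lo=∅

Interference:
  b — {h}
  h — {b,v,x}
  v — {h,x}
  x — {h,v}

Chromatic number:
  lower bound: {h,v,x} mutually conflict ⇒ χ ≥ 3
  3-colouring: r0={h}  r1={b,v}  r2={x}
  χ = 3

Answer: 3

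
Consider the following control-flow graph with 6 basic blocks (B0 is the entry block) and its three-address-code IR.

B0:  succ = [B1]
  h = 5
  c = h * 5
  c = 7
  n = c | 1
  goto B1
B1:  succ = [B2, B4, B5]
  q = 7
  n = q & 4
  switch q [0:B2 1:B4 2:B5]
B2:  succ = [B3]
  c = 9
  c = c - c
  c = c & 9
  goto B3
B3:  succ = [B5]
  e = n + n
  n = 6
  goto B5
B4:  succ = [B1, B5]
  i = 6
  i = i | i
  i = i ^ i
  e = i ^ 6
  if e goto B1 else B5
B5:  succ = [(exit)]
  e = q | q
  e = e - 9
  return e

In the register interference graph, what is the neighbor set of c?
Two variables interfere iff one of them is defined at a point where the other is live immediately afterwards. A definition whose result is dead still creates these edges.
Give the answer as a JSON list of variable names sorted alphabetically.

Answer: ["n", "q"]

Analysis:
def/use:
  B0 def {c,h,n} use ∅
  B1 def {n,q} use ∅
  B2 def {c} use ∅
  B3 def {e,n} use {n}
  B4 def {e,i} use ∅
  B5 def {e} use {q}

Liveness:
  B0: in=∅ out=∅
  B1: in=∅ out={n,q}
  B2: in={n,q} out={n,q}
  B3: in={n,q} out={q}
  B4: in={q} out={q}
  B5: in={q} out=∅

Interference:
  c — {n,q}
  e — {q}
  h — ∅
  i — {q}
  n — {c,q}
  q — {c,e,i,n}

N(c) = ["n", "q"]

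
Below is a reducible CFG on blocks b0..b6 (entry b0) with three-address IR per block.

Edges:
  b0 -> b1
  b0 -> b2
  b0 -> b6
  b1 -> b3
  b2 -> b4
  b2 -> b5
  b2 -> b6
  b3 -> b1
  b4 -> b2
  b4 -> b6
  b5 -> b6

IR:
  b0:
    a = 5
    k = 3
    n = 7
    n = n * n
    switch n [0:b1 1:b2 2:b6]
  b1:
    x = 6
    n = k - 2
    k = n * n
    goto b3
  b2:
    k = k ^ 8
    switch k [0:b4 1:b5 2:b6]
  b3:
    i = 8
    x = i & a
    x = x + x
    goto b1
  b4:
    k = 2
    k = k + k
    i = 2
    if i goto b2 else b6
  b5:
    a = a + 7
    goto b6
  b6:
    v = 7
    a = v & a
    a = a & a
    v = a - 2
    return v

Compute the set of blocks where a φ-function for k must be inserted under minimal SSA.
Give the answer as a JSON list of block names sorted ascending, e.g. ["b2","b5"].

idom tree: b1←b0 b2←b0 b3←b1 b4←b2 b5←b2 b6←b0
Join-block Dom:
  b1: preds {b0,b3}: {b0} ∩ {b0,b1,b3} = {b0}; idom=b0
  b2: preds {b0,b4}: {b0} ∩ {b0,b2,b4} = {b0}; idom=b0
  b6: preds {b0,b2,b4,b5}: {b0} ∩ {b0,b2} ∩ {b0,b2,b4} ∩ {b0,b2,b5} = {b0}; idom=b0

Frontier:
  b1←b0: walk · to b0
  b1←b3: walk b3→b1 to b0
  b2←b0: walk · to b0
  b2←b4: walk b4→b2 to b0
  b6←b0: walk · to b0
  b6←b2: walk b2 to b0
  b6←b4: walk b4→b2 to b0
  b6←b5: walk b5→b2 to b0
  b0: DF=∅
  b1: DF={b1}
  b2: DF={b2,b6}
  b3: DF={b1}
  b4: DF={b2,b6}
  b5: DF={b6}
  b6: DF=∅

φ for k: defs {b0,b1,b2,b4}
  DF⁺ = {b1,b2,b6}

Answer: ["b1", "b2", "b6"]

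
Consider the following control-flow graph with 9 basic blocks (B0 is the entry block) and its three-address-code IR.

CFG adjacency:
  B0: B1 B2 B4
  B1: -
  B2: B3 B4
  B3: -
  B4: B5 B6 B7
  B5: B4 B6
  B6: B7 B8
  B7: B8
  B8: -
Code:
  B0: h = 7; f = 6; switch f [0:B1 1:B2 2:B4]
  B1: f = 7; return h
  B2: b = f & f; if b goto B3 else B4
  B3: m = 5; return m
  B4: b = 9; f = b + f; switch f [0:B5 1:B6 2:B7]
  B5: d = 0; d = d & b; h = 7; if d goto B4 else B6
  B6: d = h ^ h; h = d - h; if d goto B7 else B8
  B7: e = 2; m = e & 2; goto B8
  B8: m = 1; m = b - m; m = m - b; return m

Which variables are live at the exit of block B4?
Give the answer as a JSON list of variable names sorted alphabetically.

Answer: ["b", "f", "h"]

Working:
Per-block:
  B0: def={f,h} ue=∅
  B1: def={f} ue={h}
  B2: def={b} ue={f}
  B3: def={m} ue=∅
  B4: def={b,f} ue={f}
  B5: def={d,h} ue={b}
  B6: def={d,h} ue={h}
  B7: def={e,m} ue=∅
  B8: def={m} ue={b}

Liveness:
  B0 li=∅ lo={f,h}
  B1 li={h} lo=∅
  B2 li={f,h} lo={f,h}
  B3 li=∅ lo=∅
  B4 li={f,h} lo={b,f,h}
  B5 li={b,f} lo={b,f,h}
  B6 li={b,h} lo={b}
  B7 li={b} lo={b}
  B8 li={b} lo=∅

live-out(B4) = ["b", "f", "h"]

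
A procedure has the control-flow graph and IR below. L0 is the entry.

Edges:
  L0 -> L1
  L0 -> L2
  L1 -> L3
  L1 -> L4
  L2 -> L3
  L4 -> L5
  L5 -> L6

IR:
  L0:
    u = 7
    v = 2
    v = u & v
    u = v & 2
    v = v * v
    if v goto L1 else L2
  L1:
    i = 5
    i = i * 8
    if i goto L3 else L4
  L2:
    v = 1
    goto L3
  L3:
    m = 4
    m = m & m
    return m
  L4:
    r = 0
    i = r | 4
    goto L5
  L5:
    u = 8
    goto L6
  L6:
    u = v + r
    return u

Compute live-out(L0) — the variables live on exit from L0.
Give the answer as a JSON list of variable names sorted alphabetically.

def/use:
  L0: def={u,v} ue=∅
  L1: def={i} ue=∅
  L2: def={v} ue=∅
  L3: def={m} ue=∅
  L4: def={i,r} ue=∅
  L5: def={u} ue=∅
  L6: def={u} ue={r,v}

Live sets:
  L0: in=∅ out={v}
  L1: in={v} out={v}
  L2: in=∅ out=∅
  L3: in=∅ out=∅
  L4: in={v} out={r,v}
  L5: in={r,v} out={r,v}
  L6: in={r,v} out=∅

live-out(L0) = ["v"]

Answer: ["v"]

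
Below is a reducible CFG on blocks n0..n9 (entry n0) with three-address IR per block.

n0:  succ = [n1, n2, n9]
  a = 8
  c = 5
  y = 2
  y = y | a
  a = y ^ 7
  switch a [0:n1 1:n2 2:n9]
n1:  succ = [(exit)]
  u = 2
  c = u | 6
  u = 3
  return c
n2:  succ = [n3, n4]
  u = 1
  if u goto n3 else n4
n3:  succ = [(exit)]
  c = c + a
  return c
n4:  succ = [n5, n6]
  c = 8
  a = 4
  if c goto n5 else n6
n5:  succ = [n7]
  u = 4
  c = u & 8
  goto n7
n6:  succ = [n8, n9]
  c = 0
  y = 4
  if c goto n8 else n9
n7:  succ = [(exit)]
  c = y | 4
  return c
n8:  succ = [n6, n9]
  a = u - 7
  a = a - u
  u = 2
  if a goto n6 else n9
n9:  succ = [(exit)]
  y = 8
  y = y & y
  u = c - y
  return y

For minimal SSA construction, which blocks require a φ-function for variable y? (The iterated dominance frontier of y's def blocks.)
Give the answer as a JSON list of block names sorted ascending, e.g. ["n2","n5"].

Answer: ["n6", "n9"]

Analysis:
idom tree: n1←n0 n2←n0 n3←n2 n4←n2 n5←n4 n6←n4 n7←n5 n8←n6 n9←n0
Join-block Dom:
  n6: preds {n4,n8}: {n0,n2,n4} ∩ {n0,n2,n4,n6,n8} = {n0,n2,n4}; idom=n4
  n9: preds {n0,n6,n8}: {n0} ∩ {n0,n2,n4,n6} ∩ {n0,n2,n4,n6,n8} = {n0}; idom=n0

DF derivation:
  n6←n4: walk · to n4
  n6←n8: walk n8→n6 to n4
  n9←n0: walk · to n0
  n9←n6: walk n6→n4→n2 to n0
  n9←n8: walk n8→n6→n4→n2 to n0
  n0 → ∅
  n1 → ∅
  n2 → {n9}
  n3 → ∅
  n4 → {n9}
  n5 → ∅
  n6 → {n6,n9}
  n7 → ∅
  n8 → {n6,n9}
  n9 → ∅

φ for y: defs {n0,n6,n9}
  DF⁺ = {n6,n9}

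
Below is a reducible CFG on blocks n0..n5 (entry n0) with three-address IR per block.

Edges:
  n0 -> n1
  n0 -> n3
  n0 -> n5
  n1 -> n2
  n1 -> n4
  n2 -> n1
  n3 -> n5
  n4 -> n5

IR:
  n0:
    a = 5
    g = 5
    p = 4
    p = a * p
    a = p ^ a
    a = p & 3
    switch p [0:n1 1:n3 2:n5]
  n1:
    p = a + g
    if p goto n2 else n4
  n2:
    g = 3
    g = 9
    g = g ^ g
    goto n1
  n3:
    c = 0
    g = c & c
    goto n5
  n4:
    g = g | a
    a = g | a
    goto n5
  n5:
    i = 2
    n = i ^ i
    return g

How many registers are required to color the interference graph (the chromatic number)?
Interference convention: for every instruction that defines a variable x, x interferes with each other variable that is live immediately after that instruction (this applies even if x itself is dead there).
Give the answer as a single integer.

Per-block:
  n0 def {a,g,p} use ∅
  n1 def {p} use {a,g}
  n2 def {g} use ∅
  n3 def {c,g} use ∅
  n4 def {a,g} use {a,g}
  n5 def {i,n} use {g}

Backward fixpoint:
  n0: in=∅ out={a,g}
  n1: in={a,g} out={a,g}
  n2: in={a} out={a,g}
  n3: in=∅ out={g}
  n4: in={a,g} out={g}
  n5: in={g} out=∅

Interfere edges:
  a — {g,p}
  c — ∅
  g — {a,i,n,p}
  i — {g}
  n — {g}
  p — {a,g}

Colouring:
  {a,g,p} pairwise interfere (3-clique) ⇒ χ ≥ 3
  3-colouring: R0={c,g}  R1={a,i,n}  R2={p}
  χ = 3

Answer: 3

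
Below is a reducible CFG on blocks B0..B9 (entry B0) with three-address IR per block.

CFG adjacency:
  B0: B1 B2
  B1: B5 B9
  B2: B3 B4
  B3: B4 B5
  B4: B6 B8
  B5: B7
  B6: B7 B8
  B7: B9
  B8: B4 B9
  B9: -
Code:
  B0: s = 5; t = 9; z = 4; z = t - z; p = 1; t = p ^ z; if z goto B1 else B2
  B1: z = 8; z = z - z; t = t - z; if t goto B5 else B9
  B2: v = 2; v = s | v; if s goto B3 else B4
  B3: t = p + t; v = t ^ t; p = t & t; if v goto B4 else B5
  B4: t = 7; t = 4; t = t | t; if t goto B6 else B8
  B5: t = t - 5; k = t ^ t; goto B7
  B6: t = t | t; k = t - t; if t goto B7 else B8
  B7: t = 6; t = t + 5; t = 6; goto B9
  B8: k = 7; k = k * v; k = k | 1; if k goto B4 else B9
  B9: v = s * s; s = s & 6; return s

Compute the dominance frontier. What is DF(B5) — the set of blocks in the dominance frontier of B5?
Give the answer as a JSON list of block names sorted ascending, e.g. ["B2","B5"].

idom tree: B1←B0 B2←B0 B3←B2 B4←B2 B5←B0 B6←B4 B7←B0 B8←B4 B9←B0
Dom at joins:
  B4: preds {B2,B3,B8}: {B0,B2} ∩ {B0,B2,B3} ∩ {B0,B2,B4,B8} = {B0,B2}; idom=B2
  B5: preds {B1,B3}: {B0,B1} ∩ {B0,B2,B3} = {B0}; idom=B0
  B7: preds {B5,B6}: {B0,B5} ∩ {B0,B2,B4,B6} = {B0}; idom=B0
  B8: preds {B4,B6}: {B0,B2,B4} ∩ {B0,B2,B4,B6} = {B0,B2,B4}; idom=B4
  B9: preds {B1,B7,B8}: {B0,B1} ∩ {B0,B7} ∩ {B0,B2,B4,B8} = {B0}; idom=B0

DF walk-up:
  join B4 pred B2: · stop@B2
  join B4 pred B3: B3 stop@B2
  join B4 pred B8: B8→B4 stop@B2
  join B5 pred B1: B1 stop@B0
  join B5 pred B3: B3→B2 stop@B0
  join B7 pred B5: B5 stop@B0
  join B7 pred B6: B6→B4→B2 stop@B0
  join B8 pred B4: · stop@B4
  join B8 pred B6: B6 stop@B4
  join B9 pred B1: B1 stop@B0
  join B9 pred B7: B7 stop@B0
  join B9 pred B8: B8→B4→B2 stop@B0
  B0: DF=∅
  B1: DF={B5,B9}
  B2: DF={B5,B7,B9}
  B3: DF={B4,B5}
  B4: DF={B4,B7,B9}
  B5: DF={B7}
  B6: DF={B7,B8}
  B7: DF={B9}
  B8: DF={B4,B9}
  B9: DF=∅

DF(B5) = ["B7"]

Answer: ["B7"]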